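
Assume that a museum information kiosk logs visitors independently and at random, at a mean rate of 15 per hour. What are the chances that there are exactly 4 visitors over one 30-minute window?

Over the interval, μ = 15 × 0.5 = 7.5 (a 30-minute window = 0.5 hours).
P(N = 4) = e^(−μ) μ^4/4! = e^(−7.5) · 7.5^4/24 ≈ 0.0729.

0.0729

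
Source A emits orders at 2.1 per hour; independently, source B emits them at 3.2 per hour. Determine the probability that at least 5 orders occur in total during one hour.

0.6105

Independent Poisson processes superpose: combined rate λ = 2.1 + 3.2 = 5.3 per hour.
So μ = 5.3.
P(N ≥ 5) = 1 − P(N ≤ 4) ≈ 0.6105.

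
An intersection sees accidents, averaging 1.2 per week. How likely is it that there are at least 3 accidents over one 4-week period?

0.8575

Over the interval, μ = 1.2 × 4 = 4.8 (a 4-week period = 4 weeks).
P(N ≥ 3) = 1 − P(N ≤ 2) = 1 − Σ_{j=0}^{2} e^(−μ) μ^j/j! ≈ 0.8575.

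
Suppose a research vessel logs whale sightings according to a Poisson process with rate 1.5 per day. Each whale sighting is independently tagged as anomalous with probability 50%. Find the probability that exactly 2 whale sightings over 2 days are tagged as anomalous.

Thinning: the whale sightings that are tagged as anomalous themselves form a Poisson process with rate 0.5 × 1.5 = 0.75 per day.
Over the interval, μ = 0.75 × 2 = 1.5 (2 days).
P(N = 2) = e^(−1.5) · 1.5^2/2! ≈ 0.2510.

0.2510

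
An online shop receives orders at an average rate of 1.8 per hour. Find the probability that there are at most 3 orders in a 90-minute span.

0.7141

Over the interval, μ = 1.8 × 1.5 = 2.7 (a 90-minute span = 1.5 hours).
P(N ≤ 3) = Σ_{j=0}^{3} e^(−μ) μ^j/j! ≈ 0.7141.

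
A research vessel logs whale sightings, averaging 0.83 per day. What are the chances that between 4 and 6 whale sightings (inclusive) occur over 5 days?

Over the interval, μ = 0.83 × 5 = 4.15 (5 days).
P(4 ≤ N ≤ 6) = Σ_{j=4}^{6} e^(−4.15) · 4.15^j/j! ≈ 0.4684.

0.4684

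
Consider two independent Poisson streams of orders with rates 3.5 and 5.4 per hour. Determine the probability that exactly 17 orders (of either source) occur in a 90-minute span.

0.0609

Independent Poisson processes superpose: combined rate λ = 3.5 + 5.4 = 8.9 per hour.
Over the interval, μ = 8.9 × 1.5 = 13.35 (a 90-minute span = 1.5 hours).
P(N = 17) = e^(−13.35) · 13.35^17/17! ≈ 0.0609.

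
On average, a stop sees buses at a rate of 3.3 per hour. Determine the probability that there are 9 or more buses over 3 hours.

Over the interval, μ = 3.3 × 3 = 9.9 (3 hours).
P(N ≥ 9) = 1 − P(N ≤ 8) = 1 − Σ_{j=0}^{8} e^(−μ) μ^j/j! ≈ 0.6558.

0.6558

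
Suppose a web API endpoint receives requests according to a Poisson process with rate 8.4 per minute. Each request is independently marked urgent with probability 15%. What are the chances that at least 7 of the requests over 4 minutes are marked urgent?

Thinning: the requests that are marked urgent themselves form a Poisson process with rate 0.15 × 8.4 = 1.26 per minute.
Over the interval, μ = 1.26 × 4 = 5.04 (4 minutes).
P(N ≥ 7) = 1 − P(N ≤ 6) ≈ 0.2437.

0.2437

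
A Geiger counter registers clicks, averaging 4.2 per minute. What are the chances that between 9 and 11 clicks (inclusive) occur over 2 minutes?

Over the interval, μ = 4.2 × 2 = 8.4 (2 minutes).
P(9 ≤ N ≤ 11) = Σ_{j=9}^{11} e^(−8.4) · 8.4^j/j! ≈ 0.3202.

0.3202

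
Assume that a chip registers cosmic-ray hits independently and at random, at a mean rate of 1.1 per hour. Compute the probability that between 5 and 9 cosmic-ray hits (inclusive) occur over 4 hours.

0.4339

Over the interval, μ = 1.1 × 4 = 4.4 (4 hours).
P(5 ≤ N ≤ 9) = Σ_{j=5}^{9} e^(−4.4) · 4.4^j/j! ≈ 0.4339.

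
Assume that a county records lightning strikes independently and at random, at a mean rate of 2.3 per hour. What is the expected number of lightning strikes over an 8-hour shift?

18.4

E[N] = λt = 2.3 × 8 = 18.4 (an 8-hour shift = 8 hours).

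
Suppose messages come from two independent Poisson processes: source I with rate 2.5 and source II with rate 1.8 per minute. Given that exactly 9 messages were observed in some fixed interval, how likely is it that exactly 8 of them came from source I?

Given the total, each event is independently from source I with probability p = λ_I/(λ_I+λ_II) = 2.5/4.3 ≈ 0.5814.
So K ~ Binomial(9, 2.5/4.3): P(K = 8) = C(9,8) · (2.5/4.3)^8 · (1.8/4.3)^1 ≈ 0.0492.

0.0492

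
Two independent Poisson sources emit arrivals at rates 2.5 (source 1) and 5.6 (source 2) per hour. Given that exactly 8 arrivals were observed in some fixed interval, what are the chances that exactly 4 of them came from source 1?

0.1451

Given the total, each event is independently from source 1 with probability p = λ_1/(λ_1+λ_2) = 2.5/8.1 ≈ 0.3086.
So K ~ Binomial(8, 2.5/8.1): P(K = 4) = C(8,4) · (2.5/8.1)^4 · (5.6/8.1)^4 ≈ 0.1451.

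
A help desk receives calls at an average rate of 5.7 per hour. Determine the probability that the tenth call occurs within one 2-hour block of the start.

0.7013

Over the interval, μ = 5.7 × 2 = 11.4 (a 2-hour block = 2 hours).
The tenth arrival falls in the interval iff at least 10 events occur there: P(S_10 ≤ t) = P(N ≥ 10) = 1 − P(N ≤ 9) ≈ 0.7013.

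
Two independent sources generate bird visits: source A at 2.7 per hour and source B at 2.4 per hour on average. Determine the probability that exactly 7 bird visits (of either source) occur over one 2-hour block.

0.0847

Independent Poisson processes superpose: combined rate λ = 2.7 + 2.4 = 5.1 per hour.
Over the interval, μ = 5.1 × 2 = 10.2 (a 2-hour block = 2 hours).
P(N = 7) = e^(−10.2) · 10.2^7/7! ≈ 0.0847.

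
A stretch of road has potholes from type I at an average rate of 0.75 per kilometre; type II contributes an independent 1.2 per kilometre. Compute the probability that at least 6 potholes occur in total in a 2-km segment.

0.1994

Independent Poisson processes superpose: combined rate λ = 0.75 + 1.2 = 1.95 per kilometre.
Over the interval, μ = 1.95 × 2 = 3.9 (a 2-km segment = 2 kilometres).
P(N ≥ 6) = 1 − P(N ≤ 5) ≈ 0.1994.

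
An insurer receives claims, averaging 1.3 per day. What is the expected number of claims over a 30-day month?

39

E[N] = λt = 1.3 × 30 = 39 (a 30-day month = 30 days).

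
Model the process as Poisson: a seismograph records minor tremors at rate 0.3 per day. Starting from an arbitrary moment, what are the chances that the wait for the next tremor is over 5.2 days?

0.2101

The wait for the next event is exponential with rate λ = 0.3 per day.
P(T > 5.2) = e^(−λt) = e^(−0.3 × 5.2) = e^(−1.56) ≈ 0.2101.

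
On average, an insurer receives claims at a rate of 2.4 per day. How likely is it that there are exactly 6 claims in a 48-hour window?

Over the interval, μ = 2.4 × 2 = 4.8 (a 48-hour window = 2 days).
P(N = 6) = e^(−μ) μ^6/6! = e^(−4.8) · 4.8^6/720 ≈ 0.1398.

0.1398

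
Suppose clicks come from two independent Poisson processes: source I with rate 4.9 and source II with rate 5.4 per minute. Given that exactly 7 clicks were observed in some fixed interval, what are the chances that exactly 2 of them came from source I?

Given the total, each event is independently from source I with probability p = λ_I/(λ_I+λ_II) = 4.9/10.3 ≈ 0.4757.
So K ~ Binomial(7, 4.9/10.3): P(K = 2) = C(7,2) · (4.9/10.3)^2 · (5.4/10.3)^5 ≈ 0.1882.

0.1882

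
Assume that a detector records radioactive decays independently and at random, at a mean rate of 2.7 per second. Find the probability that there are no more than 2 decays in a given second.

With mean μ = 2.7 per second,
P(N ≤ 2) = Σ_{j=0}^{2} e^(−μ) μ^j/j! ≈ 0.4936.

0.4936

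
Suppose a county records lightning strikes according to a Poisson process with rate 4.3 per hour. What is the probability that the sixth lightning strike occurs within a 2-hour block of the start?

Over the interval, μ = 4.3 × 2 = 8.6 (a 2-hour block = 2 hours).
The sixth arrival falls in the interval iff at least 6 events occur there: P(S_6 ≤ t) = P(N ≥ 6) = 1 − P(N ≤ 5) ≈ 0.8578.

0.8578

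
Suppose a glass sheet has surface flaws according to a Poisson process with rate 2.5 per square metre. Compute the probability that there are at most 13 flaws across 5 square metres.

Over the interval, μ = 2.5 × 5 = 12.5 (5 square metres).
P(N ≤ 13) = Σ_{j=0}^{13} e^(−μ) μ^j/j! ≈ 0.6278.

0.6278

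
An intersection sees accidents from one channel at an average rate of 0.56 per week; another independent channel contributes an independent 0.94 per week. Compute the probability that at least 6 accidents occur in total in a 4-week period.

Independent Poisson processes superpose: combined rate λ = 0.56 + 0.94 = 1.5 per week.
Over the interval, μ = 1.5 × 4 = 6 (a 4-week period = 4 weeks).
P(N ≥ 6) = 1 − P(N ≤ 5) ≈ 0.5543.

0.5543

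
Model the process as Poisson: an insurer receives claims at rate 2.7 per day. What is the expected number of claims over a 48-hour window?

E[N] = λt = 2.7 × 2 = 5.4 (a 48-hour window = 2 days).

5.4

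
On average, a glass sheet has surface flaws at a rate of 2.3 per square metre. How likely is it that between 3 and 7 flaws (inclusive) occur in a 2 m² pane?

0.7423

Over the interval, μ = 2.3 × 2 = 4.6 (a 2 m² pane = 2 square metres).
P(3 ≤ N ≤ 7) = Σ_{j=3}^{7} e^(−4.6) · 4.6^j/j! ≈ 0.7423.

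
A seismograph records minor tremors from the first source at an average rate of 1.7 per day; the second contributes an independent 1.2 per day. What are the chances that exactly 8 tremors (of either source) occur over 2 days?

0.0962

Independent Poisson processes superpose: combined rate λ = 1.7 + 1.2 = 2.9 per day.
Over the interval, μ = 2.9 × 2 = 5.8 (2 days).
P(N = 8) = e^(−5.8) · 5.8^8/8! ≈ 0.0962.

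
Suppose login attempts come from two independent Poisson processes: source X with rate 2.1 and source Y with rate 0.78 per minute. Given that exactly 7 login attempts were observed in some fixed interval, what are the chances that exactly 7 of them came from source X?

Given the total, each event is independently from source X with probability p = λ_X/(λ_X+λ_Y) = 2.1/2.88 ≈ 0.7292.
So K ~ Binomial(7, 2.1/2.88): P(K = 7) = C(7,7) · (2.1/2.88)^7 · (0.78/2.88)^0 ≈ 0.1096.

0.1096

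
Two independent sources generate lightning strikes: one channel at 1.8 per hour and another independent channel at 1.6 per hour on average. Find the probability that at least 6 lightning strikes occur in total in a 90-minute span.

0.4016

Independent Poisson processes superpose: combined rate λ = 1.8 + 1.6 = 3.4 per hour.
Over the interval, μ = 3.4 × 1.5 = 5.1 (a 90-minute span = 1.5 hours).
P(N ≥ 6) = 1 − P(N ≤ 5) ≈ 0.4016.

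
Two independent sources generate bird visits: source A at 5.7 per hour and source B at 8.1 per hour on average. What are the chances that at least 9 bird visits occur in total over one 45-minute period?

0.7052

Independent Poisson processes superpose: combined rate λ = 5.7 + 8.1 = 13.8 per hour.
Over the interval, μ = 13.8 × 0.75 = 10.35 (a 45-minute period = 0.75 hours).
P(N ≥ 9) = 1 − P(N ≤ 8) ≈ 0.7052.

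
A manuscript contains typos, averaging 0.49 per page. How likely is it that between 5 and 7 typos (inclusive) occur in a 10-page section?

0.4187

Over the interval, μ = 0.49 × 10 = 4.9 (a 10-page section = 10 pages).
P(5 ≤ N ≤ 7) = Σ_{j=5}^{7} e^(−4.9) · 4.9^j/j! ≈ 0.4187.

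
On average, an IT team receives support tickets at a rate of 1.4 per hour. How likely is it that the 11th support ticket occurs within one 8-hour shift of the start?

0.5638

Over the interval, μ = 1.4 × 8 = 11.2 (an 8-hour shift = 8 hours).
The 11th arrival falls in the interval iff at least 11 events occur there: P(S_11 ≤ t) = P(N ≥ 11) = 1 − P(N ≤ 10) ≈ 0.5638.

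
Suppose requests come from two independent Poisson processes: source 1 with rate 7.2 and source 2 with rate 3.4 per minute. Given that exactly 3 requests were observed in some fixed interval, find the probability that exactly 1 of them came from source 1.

Given the total, each event is independently from source 1 with probability p = λ_1/(λ_1+λ_2) = 7.2/10.6 ≈ 0.6792.
So K ~ Binomial(3, 7.2/10.6): P(K = 1) = C(3,1) · (7.2/10.6)^1 · (3.4/10.6)^2 ≈ 0.2096.

0.2096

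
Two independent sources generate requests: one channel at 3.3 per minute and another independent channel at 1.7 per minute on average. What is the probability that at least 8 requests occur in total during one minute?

0.1334

Independent Poisson processes superpose: combined rate λ = 3.3 + 1.7 = 5 per minute.
So μ = 5.
P(N ≥ 8) = 1 − P(N ≤ 7) ≈ 0.1334.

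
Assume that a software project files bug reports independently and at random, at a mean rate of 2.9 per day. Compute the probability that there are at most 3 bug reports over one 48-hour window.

0.1700

Over the interval, μ = 2.9 × 2 = 5.8 (a 48-hour window = 2 days).
P(N ≤ 3) = Σ_{j=0}^{3} e^(−μ) μ^j/j! ≈ 0.1700.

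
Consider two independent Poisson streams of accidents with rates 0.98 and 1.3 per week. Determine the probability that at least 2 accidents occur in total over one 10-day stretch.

Independent Poisson processes superpose: combined rate λ = 0.98 + 1.3 = 2.28 per week.
Over the interval, μ = 2.28 × 10/7 ≈ 3.25714 (a 10-day stretch = 10/7 weeks).
P(N ≥ 2) = 1 − P(N ≤ 1) ≈ 0.8361.

0.8361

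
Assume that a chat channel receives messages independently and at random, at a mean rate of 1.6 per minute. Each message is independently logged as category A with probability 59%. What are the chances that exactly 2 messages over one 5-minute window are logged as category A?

Thinning: the messages that are logged as category A themselves form a Poisson process with rate 0.59 × 1.6 = 0.944 per minute.
Over the interval, μ = 0.944 × 5 = 4.72 (a 5-minute window = 5 minutes).
P(N = 2) = e^(−4.72) · 4.72^2/2! ≈ 0.0993.

0.0993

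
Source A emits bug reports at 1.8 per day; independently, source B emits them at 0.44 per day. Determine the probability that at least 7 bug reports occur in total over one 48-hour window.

0.1664

Independent Poisson processes superpose: combined rate λ = 1.8 + 0.44 = 2.24 per day.
Over the interval, μ = 2.24 × 2 = 4.48 (a 48-hour window = 2 days).
P(N ≥ 7) = 1 − P(N ≤ 6) ≈ 0.1664.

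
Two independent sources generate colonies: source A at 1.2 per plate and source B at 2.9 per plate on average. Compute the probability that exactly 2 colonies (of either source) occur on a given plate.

Independent Poisson processes superpose: combined rate λ = 1.2 + 2.9 = 4.1 per plate.
So μ = 4.1.
P(N = 2) = e^(−4.1) · 4.1^2/2! ≈ 0.1393.

0.1393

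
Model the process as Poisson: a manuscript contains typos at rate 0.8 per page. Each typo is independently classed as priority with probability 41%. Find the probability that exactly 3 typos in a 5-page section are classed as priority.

0.1426

Thinning: the typos that are classed as priority themselves form a Poisson process with rate 0.41 × 0.8 = 0.328 per page.
Over the interval, μ = 0.328 × 5 = 1.64 (a 5-page section = 5 pages).
P(N = 3) = e^(−1.64) · 1.64^3/3! ≈ 0.1426.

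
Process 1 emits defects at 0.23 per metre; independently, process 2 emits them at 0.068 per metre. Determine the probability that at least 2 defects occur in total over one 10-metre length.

0.7978

Independent Poisson processes superpose: combined rate λ = 0.23 + 0.068 = 0.298 per metre.
Over the interval, μ = 0.298 × 10 = 2.98 (a 10-metre length = 10 metres).
P(N ≥ 2) = 1 − P(N ≤ 1) ≈ 0.7978.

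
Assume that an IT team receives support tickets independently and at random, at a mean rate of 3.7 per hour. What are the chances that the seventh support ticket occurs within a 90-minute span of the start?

0.3218

Over the interval, μ = 3.7 × 1.5 = 5.55 (a 90-minute span = 1.5 hours).
The seventh arrival falls in the interval iff at least 7 events occur there: P(S_7 ≤ t) = P(N ≥ 7) = 1 − P(N ≤ 6) ≈ 0.3218.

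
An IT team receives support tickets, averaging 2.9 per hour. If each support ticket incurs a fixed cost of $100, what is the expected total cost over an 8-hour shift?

E[N] = 2.9 × 8 = 23.2 (an 8-hour shift = 8 hours); E[cost] = 23.2 × $100 = $2320.

$2320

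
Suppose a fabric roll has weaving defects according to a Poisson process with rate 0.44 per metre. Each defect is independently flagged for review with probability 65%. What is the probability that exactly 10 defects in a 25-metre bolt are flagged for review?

Thinning: the defects that are flagged for review themselves form a Poisson process with rate 0.65 × 0.44 = 0.286 per metre.
Over the interval, μ = 0.286 × 25 = 7.15 (a 25-metre bolt = 25 metres).
P(N = 10) = e^(−7.15) · 7.15^10/10! ≈ 0.0755.

0.0755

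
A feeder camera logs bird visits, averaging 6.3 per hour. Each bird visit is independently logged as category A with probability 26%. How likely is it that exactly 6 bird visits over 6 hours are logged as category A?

0.0675

Thinning: the bird visits that are logged as category A themselves form a Poisson process with rate 0.26 × 6.3 = 1.638 per hour.
Over the interval, μ = 1.638 × 6 = 9.828 (6 hours).
P(N = 6) = e^(−9.828) · 9.828^6/6! ≈ 0.0675.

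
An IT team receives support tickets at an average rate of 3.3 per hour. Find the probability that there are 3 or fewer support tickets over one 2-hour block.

0.1052

Over the interval, μ = 3.3 × 2 = 6.6 (a 2-hour block = 2 hours).
P(N ≤ 3) = Σ_{j=0}^{3} e^(−μ) μ^j/j! ≈ 0.1052.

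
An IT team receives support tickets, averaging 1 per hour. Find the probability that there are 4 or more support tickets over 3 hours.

Over the interval, μ = 1 × 3 = 3 (3 hours).
P(N ≥ 4) = 1 − P(N ≤ 3) = 1 − Σ_{j=0}^{3} e^(−μ) μ^j/j! ≈ 0.3528.

0.3528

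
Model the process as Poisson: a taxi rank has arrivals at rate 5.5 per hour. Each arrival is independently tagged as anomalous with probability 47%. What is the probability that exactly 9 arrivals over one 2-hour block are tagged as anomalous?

0.0413

Thinning: the arrivals that are tagged as anomalous themselves form a Poisson process with rate 0.47 × 5.5 = 2.585 per hour.
Over the interval, μ = 2.585 × 2 = 5.17 (a 2-hour block = 2 hours).
P(N = 9) = e^(−5.17) · 5.17^9/9! ≈ 0.0413.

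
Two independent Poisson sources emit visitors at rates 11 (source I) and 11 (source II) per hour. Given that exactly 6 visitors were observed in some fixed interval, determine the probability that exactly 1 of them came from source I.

0.0938

Given the total, each event is independently from source I with probability p = λ_I/(λ_I+λ_II) = 11/22 = 0.5000.
So K ~ Binomial(6, 11/22): P(K = 1) = C(6,1) · (11/22)^1 · (11/22)^5 ≈ 0.0938.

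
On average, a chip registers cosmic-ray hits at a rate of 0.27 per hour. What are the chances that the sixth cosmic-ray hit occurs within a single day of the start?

0.6280

Over the interval, μ = 0.27 × 24 = 6.48 (a day = 24 hours).
The sixth arrival falls in the interval iff at least 6 events occur there: P(S_6 ≤ t) = P(N ≥ 6) = 1 − P(N ≤ 5) ≈ 0.6280.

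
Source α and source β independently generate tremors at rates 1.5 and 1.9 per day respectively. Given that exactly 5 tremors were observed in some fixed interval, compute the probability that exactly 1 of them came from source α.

Given the total, each event is independently from source α with probability p = λ_α/(λ_α+λ_β) = 1.5/3.4 ≈ 0.4412.
So K ~ Binomial(5, 1.5/3.4): P(K = 1) = C(5,1) · (1.5/3.4)^1 · (1.9/3.4)^4 ≈ 0.2151.

0.2151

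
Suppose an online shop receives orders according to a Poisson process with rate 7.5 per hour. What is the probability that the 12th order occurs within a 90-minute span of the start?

0.4505

Over the interval, μ = 7.5 × 1.5 = 11.25 (a 90-minute span = 1.5 hours).
The 12th arrival falls in the interval iff at least 12 events occur there: P(S_12 ≤ t) = P(N ≥ 12) = 1 − P(N ≤ 11) ≈ 0.4505.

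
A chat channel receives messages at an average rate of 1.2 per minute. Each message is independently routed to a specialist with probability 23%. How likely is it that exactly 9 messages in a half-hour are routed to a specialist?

0.1278

Thinning: the messages that are routed to a specialist themselves form a Poisson process with rate 0.23 × 1.2 = 0.276 per minute.
Over the interval, μ = 0.276 × 30 = 8.28 (a half-hour = 30 minutes).
P(N = 9) = e^(−8.28) · 8.28^9/9! ≈ 0.1278.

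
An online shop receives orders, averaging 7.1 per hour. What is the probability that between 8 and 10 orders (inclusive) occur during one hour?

With mean μ = 7.1 per hour,
P(8 ≤ N ≤ 10) = Σ_{j=8}^{10} e^(−7.1) · 7.1^j/j! ≈ 0.3104.

0.3104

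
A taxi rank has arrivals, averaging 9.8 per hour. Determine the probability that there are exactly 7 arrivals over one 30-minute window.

Over the interval, μ = 9.8 × 0.5 = 4.9 (a 30-minute window = 0.5 hours).
P(N = 7) = e^(−μ) μ^7/7! = e^(−4.9) · 4.9^7/5040 ≈ 0.1002.

0.1002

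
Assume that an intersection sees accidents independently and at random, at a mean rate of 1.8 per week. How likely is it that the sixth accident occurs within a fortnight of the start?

0.1559

Over the interval, μ = 1.8 × 2 = 3.6 (a fortnight = 2 weeks).
The sixth arrival falls in the interval iff at least 6 events occur there: P(S_6 ≤ t) = P(N ≥ 6) = 1 − P(N ≤ 5) ≈ 0.1559.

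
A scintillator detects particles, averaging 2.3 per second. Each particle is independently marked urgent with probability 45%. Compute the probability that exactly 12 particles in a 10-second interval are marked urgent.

Thinning: the particles that are marked urgent themselves form a Poisson process with rate 0.45 × 2.3 = 1.035 per second.
Over the interval, μ = 1.035 × 10 = 10.35 (a 10-second interval = 10 seconds).
P(N = 12) = e^(−10.35) · 10.35^12/12! ≈ 0.1009.

0.1009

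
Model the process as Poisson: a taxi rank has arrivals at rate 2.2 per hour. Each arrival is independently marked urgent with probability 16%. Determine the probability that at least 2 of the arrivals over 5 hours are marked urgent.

Thinning: the arrivals that are marked urgent themselves form a Poisson process with rate 0.16 × 2.2 = 0.352 per hour.
Over the interval, μ = 0.352 × 5 = 1.76 (5 hours).
P(N ≥ 2) = 1 − P(N ≤ 1) ≈ 0.5252.

0.5252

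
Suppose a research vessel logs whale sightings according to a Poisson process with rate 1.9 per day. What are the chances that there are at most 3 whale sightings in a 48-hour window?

Over the interval, μ = 1.9 × 2 = 3.8 (a 48-hour window = 2 days).
P(N ≤ 3) = Σ_{j=0}^{3} e^(−μ) μ^j/j! ≈ 0.4735.

0.4735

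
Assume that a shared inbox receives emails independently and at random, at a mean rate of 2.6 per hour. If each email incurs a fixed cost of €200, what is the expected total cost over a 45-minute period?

€390

E[N] = 2.6 × 0.75 = 1.95 (a 45-minute period = 0.75 hours); E[cost] = 1.95 × €200 = €390.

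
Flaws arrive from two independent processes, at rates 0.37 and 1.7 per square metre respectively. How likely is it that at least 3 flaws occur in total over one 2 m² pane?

0.7817

Independent Poisson processes superpose: combined rate λ = 0.37 + 1.7 = 2.07 per square metre.
Over the interval, μ = 2.07 × 2 = 4.14 (a 2 m² pane = 2 square metres).
P(N ≥ 3) = 1 − P(N ≤ 2) ≈ 0.7817.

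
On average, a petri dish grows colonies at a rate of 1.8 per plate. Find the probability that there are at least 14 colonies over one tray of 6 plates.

0.2005

Over the interval, μ = 1.8 × 6 = 10.8 (a tray of 6 plates = 6 plates).
P(N ≥ 14) = 1 − P(N ≤ 13) = 1 − Σ_{j=0}^{13} e^(−μ) μ^j/j! ≈ 0.2005.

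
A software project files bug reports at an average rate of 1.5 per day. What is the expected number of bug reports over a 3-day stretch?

E[N] = λt = 1.5 × 3 = 4.5 (a 3-day stretch = 3 days).

4.5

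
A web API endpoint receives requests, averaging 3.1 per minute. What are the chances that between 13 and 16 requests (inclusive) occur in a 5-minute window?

0.3872

Over the interval, μ = 3.1 × 5 = 15.5 (a 5-minute window = 5 minutes).
P(13 ≤ N ≤ 16) = Σ_{j=13}^{16} e^(−15.5) · 15.5^j/j! ≈ 0.3872.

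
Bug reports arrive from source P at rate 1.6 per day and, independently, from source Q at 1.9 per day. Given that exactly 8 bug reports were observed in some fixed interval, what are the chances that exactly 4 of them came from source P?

Given the total, each event is independently from source P with probability p = λ_P/(λ_P+λ_Q) = 1.6/3.5 ≈ 0.4571.
So K ~ Binomial(8, 1.6/3.5): P(K = 4) = C(8,4) · (1.6/3.5)^4 · (1.9/3.5)^4 ≈ 0.2655.

0.2655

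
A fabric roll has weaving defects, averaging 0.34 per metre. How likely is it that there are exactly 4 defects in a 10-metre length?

Over the interval, μ = 0.34 × 10 = 3.4 (a 10-metre length = 10 metres).
P(N = 4) = e^(−μ) μ^4/4! = e^(−3.4) · 3.4^4/24 ≈ 0.1858.

0.1858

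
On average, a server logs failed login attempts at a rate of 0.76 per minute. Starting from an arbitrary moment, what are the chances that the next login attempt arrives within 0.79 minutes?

0.4514

Inter-arrival times are exponential with rate λ = 0.76 per minute.
P(T ≤ 0.79) = 1 − e^(−λt) = 1 − e^(−0.76 × 0.79) = 1 − e^(−0.6004) ≈ 0.4514.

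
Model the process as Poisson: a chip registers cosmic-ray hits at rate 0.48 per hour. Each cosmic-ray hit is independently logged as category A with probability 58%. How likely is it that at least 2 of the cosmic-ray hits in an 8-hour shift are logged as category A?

Thinning: the cosmic-ray hits that are logged as category A themselves form a Poisson process with rate 0.58 × 0.48 = 0.2784 per hour.
Over the interval, μ = 0.2784 × 8 = 2.2272 (an 8-hour shift = 8 hours).
P(N ≥ 2) = 1 − P(N ≤ 1) ≈ 0.6520.

0.6520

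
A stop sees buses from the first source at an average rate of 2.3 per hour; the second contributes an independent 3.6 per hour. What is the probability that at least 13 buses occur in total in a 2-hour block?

0.4012

Independent Poisson processes superpose: combined rate λ = 2.3 + 3.6 = 5.9 per hour.
Over the interval, μ = 5.9 × 2 = 11.8 (a 2-hour block = 2 hours).
P(N ≥ 13) = 1 − P(N ≤ 12) ≈ 0.4012.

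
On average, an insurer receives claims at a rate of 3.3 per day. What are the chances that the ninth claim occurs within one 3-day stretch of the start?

0.6558

Over the interval, μ = 3.3 × 3 = 9.9 (a 3-day stretch = 3 days).
The ninth arrival falls in the interval iff at least 9 events occur there: P(S_9 ≤ t) = P(N ≥ 9) = 1 − P(N ≤ 8) ≈ 0.6558.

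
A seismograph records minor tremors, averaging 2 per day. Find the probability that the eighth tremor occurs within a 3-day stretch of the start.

0.2560

Over the interval, μ = 2 × 3 = 6 (a 3-day stretch = 3 days).
The eighth arrival falls in the interval iff at least 8 events occur there: P(S_8 ≤ t) = P(N ≥ 8) = 1 − P(N ≤ 7) ≈ 0.2560.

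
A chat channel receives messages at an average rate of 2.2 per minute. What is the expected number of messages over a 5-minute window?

E[N] = λt = 2.2 × 5 = 11 (a 5-minute window = 5 minutes).

11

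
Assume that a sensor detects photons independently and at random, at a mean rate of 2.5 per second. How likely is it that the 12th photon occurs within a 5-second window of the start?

Over the interval, μ = 2.5 × 5 = 12.5 (a 5-second window = 5 seconds).
The 12th arrival falls in the interval iff at least 12 events occur there: P(S_12 ≤ t) = P(N ≥ 12) = 1 − P(N ≤ 11) ≈ 0.5942.

0.5942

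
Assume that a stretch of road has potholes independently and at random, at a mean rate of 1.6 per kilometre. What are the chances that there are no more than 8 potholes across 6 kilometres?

0.3796

Over the interval, μ = 1.6 × 6 = 9.6 (6 kilometres).
P(N ≤ 8) = Σ_{j=0}^{8} e^(−μ) μ^j/j! ≈ 0.3796.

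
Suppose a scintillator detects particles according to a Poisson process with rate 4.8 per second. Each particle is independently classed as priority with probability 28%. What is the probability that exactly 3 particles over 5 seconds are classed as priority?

Thinning: the particles that are classed as priority themselves form a Poisson process with rate 0.28 × 4.8 = 1.344 per second.
Over the interval, μ = 1.344 × 5 = 6.72 (5 seconds).
P(N = 3) = e^(−6.72) · 6.72^3/3! ≈ 0.0610.

0.0610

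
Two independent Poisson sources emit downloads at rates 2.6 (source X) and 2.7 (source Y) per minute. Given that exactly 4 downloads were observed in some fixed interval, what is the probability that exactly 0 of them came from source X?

Given the total, each event is independently from source X with probability p = λ_X/(λ_X+λ_Y) = 2.6/5.3 ≈ 0.4906.
So K ~ Binomial(4, 2.6/5.3): P(K = 0) = C(4,0) · (2.6/5.3)^0 · (2.7/5.3)^4 ≈ 0.0674.

0.0674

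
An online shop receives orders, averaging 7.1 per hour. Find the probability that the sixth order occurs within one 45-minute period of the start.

0.4409

Over the interval, μ = 7.1 × 0.75 = 5.325 (a 45-minute period = 0.75 hours).
The sixth arrival falls in the interval iff at least 6 events occur there: P(S_6 ≤ t) = P(N ≥ 6) = 1 − P(N ≤ 5) ≈ 0.4409.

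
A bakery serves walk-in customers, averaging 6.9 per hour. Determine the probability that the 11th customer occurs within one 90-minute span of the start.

0.4607

Over the interval, μ = 6.9 × 1.5 = 10.35 (a 90-minute span = 1.5 hours).
The 11th arrival falls in the interval iff at least 11 events occur there: P(S_11 ≤ t) = P(N ≥ 11) = 1 − P(N ≤ 10) ≈ 0.4607.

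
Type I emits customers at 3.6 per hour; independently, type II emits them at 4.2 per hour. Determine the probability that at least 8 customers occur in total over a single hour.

0.5188

Independent Poisson processes superpose: combined rate λ = 3.6 + 4.2 = 7.8 per hour.
So μ = 7.8.
P(N ≥ 8) = 1 − P(N ≤ 7) ≈ 0.5188.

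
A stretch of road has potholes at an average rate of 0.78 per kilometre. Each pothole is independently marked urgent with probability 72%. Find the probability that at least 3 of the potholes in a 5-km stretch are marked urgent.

Thinning: the potholes that are marked urgent themselves form a Poisson process with rate 0.72 × 0.78 = 0.5616 per kilometre.
Over the interval, μ = 0.5616 × 5 = 2.808 (a 5-km stretch = 5 kilometres).
P(N ≥ 3) = 1 − P(N ≤ 2) ≈ 0.5325.

0.5325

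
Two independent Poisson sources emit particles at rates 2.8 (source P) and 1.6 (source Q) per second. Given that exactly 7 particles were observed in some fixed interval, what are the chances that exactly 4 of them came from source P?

Given the total, each event is independently from source P with probability p = λ_P/(λ_P+λ_Q) = 2.8/4.4 ≈ 0.6364.
So K ~ Binomial(7, 2.8/4.4): P(K = 4) = C(7,4) · (2.8/4.4)^4 · (1.6/4.4)^3 ≈ 0.2760.

0.2760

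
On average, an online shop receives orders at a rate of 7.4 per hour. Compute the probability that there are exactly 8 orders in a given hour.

0.1363

With mean μ = 7.4 per hour,
P(N = 8) = e^(−μ) μ^8/8! = e^(−7.4) · 7.4^8/40320 ≈ 0.1363.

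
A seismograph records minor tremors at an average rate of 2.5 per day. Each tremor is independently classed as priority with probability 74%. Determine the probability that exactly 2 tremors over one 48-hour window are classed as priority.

0.1692

Thinning: the tremors that are classed as priority themselves form a Poisson process with rate 0.74 × 2.5 = 1.85 per day.
Over the interval, μ = 1.85 × 2 = 3.7 (a 48-hour window = 2 days).
P(N = 2) = e^(−3.7) · 3.7^2/2! ≈ 0.1692.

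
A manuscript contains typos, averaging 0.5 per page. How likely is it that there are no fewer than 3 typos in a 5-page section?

0.4562

Over the interval, μ = 0.5 × 5 = 2.5 (a 5-page section = 5 pages).
P(N ≥ 3) = 1 − P(N ≤ 2) = 1 − Σ_{j=0}^{2} e^(−μ) μ^j/j! ≈ 0.4562.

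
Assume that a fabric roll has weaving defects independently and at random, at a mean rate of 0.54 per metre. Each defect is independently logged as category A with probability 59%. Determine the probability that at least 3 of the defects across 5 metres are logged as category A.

0.2148

Thinning: the defects that are logged as category A themselves form a Poisson process with rate 0.59 × 0.54 = 0.3186 per metre.
Over the interval, μ = 0.3186 × 5 = 1.593 (5 metres).
P(N ≥ 3) = 1 − P(N ≤ 2) ≈ 0.2148.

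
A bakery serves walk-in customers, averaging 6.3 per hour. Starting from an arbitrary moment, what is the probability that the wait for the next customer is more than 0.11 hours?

0.5001

The wait for the next event is exponential with rate λ = 6.3 per hour.
P(T > 0.11) = e^(−λt) = e^(−6.3 × 0.11) = e^(−0.693) ≈ 0.5001.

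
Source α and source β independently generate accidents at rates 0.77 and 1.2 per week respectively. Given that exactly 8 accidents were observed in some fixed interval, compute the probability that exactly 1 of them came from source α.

0.0973

Given the total, each event is independently from source α with probability p = λ_α/(λ_α+λ_β) = 0.77/1.97 ≈ 0.3909.
So K ~ Binomial(8, 0.77/1.97): P(K = 1) = C(8,1) · (0.77/1.97)^1 · (1.2/1.97)^7 ≈ 0.0973.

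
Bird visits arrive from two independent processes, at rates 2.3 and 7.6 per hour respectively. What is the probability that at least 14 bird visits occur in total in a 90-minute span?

0.6223

Independent Poisson processes superpose: combined rate λ = 2.3 + 7.6 = 9.9 per hour.
Over the interval, μ = 9.9 × 1.5 = 14.85 (a 90-minute span = 1.5 hours).
P(N ≥ 14) = 1 − P(N ≤ 13) ≈ 0.6223.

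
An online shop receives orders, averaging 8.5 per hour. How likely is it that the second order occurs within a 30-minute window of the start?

Over the interval, μ = 8.5 × 0.5 = 4.25 (a 30-minute window = 0.5 hours).
The second arrival falls in the interval iff at least 2 events occur there: P(S_2 ≤ t) = P(N ≥ 2) = 1 − P(N ≤ 1) ≈ 0.9251.

0.9251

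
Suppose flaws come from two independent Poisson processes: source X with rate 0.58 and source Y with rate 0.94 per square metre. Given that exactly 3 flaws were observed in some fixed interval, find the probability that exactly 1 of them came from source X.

Given the total, each event is independently from source X with probability p = λ_X/(λ_X+λ_Y) = 0.58/1.52 ≈ 0.3816.
So K ~ Binomial(3, 0.58/1.52): P(K = 1) = C(3,1) · (0.58/1.52)^1 · (0.94/1.52)^2 ≈ 0.4378.

0.4378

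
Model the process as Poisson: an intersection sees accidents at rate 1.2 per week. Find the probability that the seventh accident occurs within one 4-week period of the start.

0.2092

Over the interval, μ = 1.2 × 4 = 4.8 (a 4-week period = 4 weeks).
The seventh arrival falls in the interval iff at least 7 events occur there: P(S_7 ≤ t) = P(N ≥ 7) = 1 − P(N ≤ 6) ≈ 0.2092.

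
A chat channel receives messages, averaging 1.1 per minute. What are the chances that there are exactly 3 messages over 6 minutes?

0.0652

Over the interval, μ = 1.1 × 6 = 6.6 (6 minutes).
P(N = 3) = e^(−μ) μ^3/3! = e^(−6.6) · 6.6^3/6 ≈ 0.0652.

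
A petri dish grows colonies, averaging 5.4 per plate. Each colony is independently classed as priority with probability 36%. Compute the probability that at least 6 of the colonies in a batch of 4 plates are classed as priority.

Thinning: the colonies that are classed as priority themselves form a Poisson process with rate 0.36 × 5.4 = 1.944 per plate.
Over the interval, μ = 1.944 × 4 = 7.776 (a batch of 4 plates = 4 plates).
P(N ≥ 6) = 1 − P(N ≤ 5) ≈ 0.7874.

0.7874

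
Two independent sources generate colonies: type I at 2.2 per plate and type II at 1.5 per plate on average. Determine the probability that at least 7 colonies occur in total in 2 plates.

0.6080

Independent Poisson processes superpose: combined rate λ = 2.2 + 1.5 = 3.7 per plate.
Over the interval, μ = 3.7 × 2 = 7.4 (2 plates).
P(N ≥ 7) = 1 − P(N ≤ 6) ≈ 0.6080.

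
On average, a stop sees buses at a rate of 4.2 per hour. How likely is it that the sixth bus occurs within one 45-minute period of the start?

Over the interval, μ = 4.2 × 0.75 = 3.15 (a 45-minute period = 0.75 hours).
The sixth arrival falls in the interval iff at least 6 events occur there: P(S_6 ≤ t) = P(N ≥ 6) = 1 − P(N ≤ 5) ≈ 0.0998.

0.0998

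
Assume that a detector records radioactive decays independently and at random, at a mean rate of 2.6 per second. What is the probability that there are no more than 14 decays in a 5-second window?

Over the interval, μ = 2.6 × 5 = 13 (a 5-second window = 5 seconds).
P(N ≤ 14) = Σ_{j=0}^{14} e^(−μ) μ^j/j! ≈ 0.6751.

0.6751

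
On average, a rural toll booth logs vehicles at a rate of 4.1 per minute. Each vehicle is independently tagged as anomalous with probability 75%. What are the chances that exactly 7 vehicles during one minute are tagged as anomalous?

0.0238

Thinning: the vehicles that are tagged as anomalous themselves form a Poisson process with rate 0.75 × 4.1 = 3.075 per minute.
So μ = 3.075.
P(N = 7) = e^(−3.075) · 3.075^7/7! ≈ 0.0238.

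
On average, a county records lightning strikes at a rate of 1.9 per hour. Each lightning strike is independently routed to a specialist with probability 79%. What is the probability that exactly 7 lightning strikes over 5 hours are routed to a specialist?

0.1464

Thinning: the lightning strikes that are routed to a specialist themselves form a Poisson process with rate 0.79 × 1.9 = 1.501 per hour.
Over the interval, μ = 1.501 × 5 = 7.505 (5 hours).
P(N = 7) = e^(−7.505) · 7.505^7/7! ≈ 0.1464.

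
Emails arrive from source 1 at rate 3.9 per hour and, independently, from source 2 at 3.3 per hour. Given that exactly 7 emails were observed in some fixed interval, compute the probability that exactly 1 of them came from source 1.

Given the total, each event is independently from source 1 with probability p = λ_1/(λ_1+λ_2) = 3.9/7.2 ≈ 0.5417.
So K ~ Binomial(7, 3.9/7.2): P(K = 1) = C(7,1) · (3.9/7.2)^1 · (3.3/7.2)^6 ≈ 0.0351.

0.0351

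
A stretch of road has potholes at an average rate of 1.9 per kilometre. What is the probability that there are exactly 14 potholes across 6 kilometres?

0.0804

Over the interval, μ = 1.9 × 6 = 11.4 (6 kilometres).
P(N = 14) = e^(−μ) μ^14/14! = e^(−11.4) · 11.4^14/87178291200 ≈ 0.0804.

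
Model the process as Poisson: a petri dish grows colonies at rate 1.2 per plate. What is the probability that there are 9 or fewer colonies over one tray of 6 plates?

0.8096

Over the interval, μ = 1.2 × 6 = 7.2 (a tray of 6 plates = 6 plates).
P(N ≤ 9) = Σ_{j=0}^{9} e^(−μ) μ^j/j! ≈ 0.8096.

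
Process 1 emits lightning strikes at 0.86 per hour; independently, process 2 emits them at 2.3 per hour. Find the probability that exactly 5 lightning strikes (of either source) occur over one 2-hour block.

Independent Poisson processes superpose: combined rate λ = 0.86 + 2.3 = 3.16 per hour.
Over the interval, μ = 3.16 × 2 = 6.32 (a 2-hour block = 2 hours).
P(N = 5) = e^(−6.32) · 6.32^5/5! ≈ 0.1512.

0.1512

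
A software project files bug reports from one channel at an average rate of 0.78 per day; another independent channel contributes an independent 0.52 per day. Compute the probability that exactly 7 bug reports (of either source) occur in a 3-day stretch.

Independent Poisson processes superpose: combined rate λ = 0.78 + 0.52 = 1.3 per day.
Over the interval, μ = 1.3 × 3 = 3.9 (a 3-day stretch = 3 days).
P(N = 7) = e^(−3.9) · 3.9^7/7! ≈ 0.0551.

0.0551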